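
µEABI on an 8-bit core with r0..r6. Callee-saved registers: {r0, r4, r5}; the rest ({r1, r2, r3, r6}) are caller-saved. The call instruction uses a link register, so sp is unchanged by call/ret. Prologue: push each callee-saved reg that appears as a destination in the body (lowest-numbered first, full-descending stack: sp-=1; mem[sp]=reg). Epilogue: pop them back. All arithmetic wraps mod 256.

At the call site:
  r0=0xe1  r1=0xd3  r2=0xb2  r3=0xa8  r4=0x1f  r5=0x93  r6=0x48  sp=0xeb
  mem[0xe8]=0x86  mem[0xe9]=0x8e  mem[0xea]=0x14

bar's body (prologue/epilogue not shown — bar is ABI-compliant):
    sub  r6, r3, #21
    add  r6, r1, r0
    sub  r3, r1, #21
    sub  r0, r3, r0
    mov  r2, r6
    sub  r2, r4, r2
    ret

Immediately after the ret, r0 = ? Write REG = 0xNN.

REG = 0xe1

prologue: push r0 → mem[0xea]=0xe1, sp=0xea
body[0] sub  r6, r3, #21 → r6=0x93
body[1] add  r6, r1, r0 → r6=0xb4
body[2] sub  r3, r1, #21 → r3=0xbe
body[3] sub  r0, r3, r0 → r0=0xdd
body[4] mov  r2, r6 → r2=0xb4
body[5] sub  r2, r4, r2 → r2=0x6b
epilogue: pop r0=0xe1, sp=0xeb
r0 is callee-saved → restored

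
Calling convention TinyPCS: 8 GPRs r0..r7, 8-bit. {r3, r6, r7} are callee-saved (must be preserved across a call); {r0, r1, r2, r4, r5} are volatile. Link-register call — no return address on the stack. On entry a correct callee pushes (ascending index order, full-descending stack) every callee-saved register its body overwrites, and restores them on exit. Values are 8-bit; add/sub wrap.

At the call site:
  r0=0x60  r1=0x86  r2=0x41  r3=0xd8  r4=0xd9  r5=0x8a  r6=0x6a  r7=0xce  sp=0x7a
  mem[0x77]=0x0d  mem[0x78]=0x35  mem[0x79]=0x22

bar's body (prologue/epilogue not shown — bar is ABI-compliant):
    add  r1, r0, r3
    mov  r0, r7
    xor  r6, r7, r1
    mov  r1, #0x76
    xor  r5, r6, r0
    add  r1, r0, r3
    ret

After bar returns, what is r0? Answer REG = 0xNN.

REG = 0xce

prologue: push r6 → mem[0x79]=0x6a, sp=0x79
body[0] add  r1, r0, r3 → r1=0x38
body[1] mov  r0, r7 → r0=0xce
body[2] xor  r6, r7, r1 → r6=0xf6
body[3] mov  r1, #0x76 → r1=0x76
body[4] xor  r5, r6, r0 → r5=0x38
body[5] add  r1, r0, r3 → r1=0xa6
epilogue: pop r6=0x6a, sp=0x7a
r0 is caller-saved → body value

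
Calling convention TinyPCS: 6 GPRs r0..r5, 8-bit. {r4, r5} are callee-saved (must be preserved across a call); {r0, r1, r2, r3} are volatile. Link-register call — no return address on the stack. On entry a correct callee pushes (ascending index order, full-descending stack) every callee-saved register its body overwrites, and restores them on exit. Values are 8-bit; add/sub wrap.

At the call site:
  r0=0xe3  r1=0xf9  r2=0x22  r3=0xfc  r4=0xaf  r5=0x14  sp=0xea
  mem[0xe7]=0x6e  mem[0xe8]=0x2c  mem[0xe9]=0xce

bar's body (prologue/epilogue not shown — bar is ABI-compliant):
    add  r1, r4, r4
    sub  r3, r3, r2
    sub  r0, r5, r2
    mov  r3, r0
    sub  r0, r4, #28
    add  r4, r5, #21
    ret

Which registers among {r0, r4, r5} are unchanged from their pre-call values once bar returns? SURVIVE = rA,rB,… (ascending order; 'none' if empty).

prologue: push r4 -> mem[0xe9]=0xaf, sp=0xe9
body[0] add  r1, r4, r4 -> r1=0x5e
body[1] sub  r3, r3, r2 -> r3=0xda
body[2] sub  r0, r5, r2 -> r0=0xf2
body[3] mov  r3, r0 -> r3=0xf2
body[4] sub  r0, r4, #28 -> r0=0x93
body[5] add  r4, r5, #21 -> r4=0x29
epilogue: pop r4=0xaf, sp=0xea
r0: caller-saved, written=True
r4: callee-saved, written=True
r5: callee-saved, written=False

SURVIVE = r4,r5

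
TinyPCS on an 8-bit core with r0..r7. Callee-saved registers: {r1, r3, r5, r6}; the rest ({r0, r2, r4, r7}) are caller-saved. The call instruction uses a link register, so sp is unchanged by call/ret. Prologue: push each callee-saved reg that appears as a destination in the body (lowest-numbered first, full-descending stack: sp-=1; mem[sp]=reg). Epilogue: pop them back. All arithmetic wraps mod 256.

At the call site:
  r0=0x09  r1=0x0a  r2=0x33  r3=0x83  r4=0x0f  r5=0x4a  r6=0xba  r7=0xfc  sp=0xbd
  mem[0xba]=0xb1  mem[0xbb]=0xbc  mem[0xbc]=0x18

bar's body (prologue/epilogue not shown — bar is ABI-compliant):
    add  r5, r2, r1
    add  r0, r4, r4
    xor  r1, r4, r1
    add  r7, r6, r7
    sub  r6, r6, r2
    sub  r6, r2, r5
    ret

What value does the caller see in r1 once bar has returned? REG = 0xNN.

REG = 0x0a

prologue: push r1 → mem[0xbc]=0x0a, sp=0xbc
prologue: push r5 → mem[0xbb]=0x4a, sp=0xbb
prologue: push r6 → mem[0xba]=0xba, sp=0xba
body[0] add  r5, r2, r1 → r5=0x3d
body[1] add  r0, r4, r4 → r0=0x1e
body[2] xor  r1, r4, r1 → r1=0x05
body[3] add  r7, r6, r7 → r7=0xb6
body[4] sub  r6, r6, r2 → r6=0x87
body[5] sub  r6, r2, r5 → r6=0xf6
epilogue: pop r6=0xba, sp=0xbb
epilogue: pop r5=0x4a, sp=0xbc
epilogue: pop r1=0x0a, sp=0xbd
r1 is callee-saved → restored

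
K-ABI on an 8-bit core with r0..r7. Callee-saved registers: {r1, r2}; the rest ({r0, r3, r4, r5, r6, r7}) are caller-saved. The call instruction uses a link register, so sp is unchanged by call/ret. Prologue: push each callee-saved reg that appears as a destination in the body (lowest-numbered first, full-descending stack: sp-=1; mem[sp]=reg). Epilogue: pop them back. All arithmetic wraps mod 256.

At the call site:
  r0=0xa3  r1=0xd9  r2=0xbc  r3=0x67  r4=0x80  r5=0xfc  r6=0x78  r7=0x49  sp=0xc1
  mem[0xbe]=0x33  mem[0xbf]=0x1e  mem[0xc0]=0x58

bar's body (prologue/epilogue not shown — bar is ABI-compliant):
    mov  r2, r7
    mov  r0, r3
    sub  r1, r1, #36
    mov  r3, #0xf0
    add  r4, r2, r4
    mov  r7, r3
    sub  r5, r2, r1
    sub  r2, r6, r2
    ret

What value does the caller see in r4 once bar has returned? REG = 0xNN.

REG = 0xc9

prologue: push r1 → mem[0xc0]=0xd9, sp=0xc0
prologue: push r2 → mem[0xbf]=0xbc, sp=0xbf
body[0] mov  r2, r7 → r2=0x49
body[1] mov  r0, r3 → r0=0x67
body[2] sub  r1, r1, #36 → r1=0xb5
body[3] mov  r3, #0xf0 → r3=0xf0
body[4] add  r4, r2, r4 → r4=0xc9
body[5] mov  r7, r3 → r7=0xf0
body[6] sub  r5, r2, r1 → r5=0x94
body[7] sub  r2, r6, r2 → r2=0x2f
epilogue: pop r2=0xbc, sp=0xc0
epilogue: pop r1=0xd9, sp=0xc1
r4 is caller-saved → body value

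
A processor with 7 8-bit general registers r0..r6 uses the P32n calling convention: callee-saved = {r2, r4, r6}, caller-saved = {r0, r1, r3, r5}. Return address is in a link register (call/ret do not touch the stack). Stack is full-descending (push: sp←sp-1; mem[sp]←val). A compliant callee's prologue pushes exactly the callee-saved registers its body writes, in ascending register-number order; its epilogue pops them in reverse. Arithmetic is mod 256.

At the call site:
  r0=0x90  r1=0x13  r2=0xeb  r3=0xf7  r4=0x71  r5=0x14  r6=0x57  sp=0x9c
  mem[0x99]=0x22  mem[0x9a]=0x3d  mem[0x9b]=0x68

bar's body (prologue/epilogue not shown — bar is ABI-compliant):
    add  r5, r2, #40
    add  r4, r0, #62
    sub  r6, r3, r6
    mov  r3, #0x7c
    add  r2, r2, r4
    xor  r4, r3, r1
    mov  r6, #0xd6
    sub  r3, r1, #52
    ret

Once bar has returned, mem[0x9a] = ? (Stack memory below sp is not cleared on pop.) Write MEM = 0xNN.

MEM = 0x71

prologue: push r2 → mem[0x9b]=0xeb, sp=0x9b
prologue: push r4 → mem[0x9a]=0x71, sp=0x9a
prologue: push r6 → mem[0x99]=0x57, sp=0x99
body[0] add  r5, r2, #40 → r5=0x13
body[1] add  r4, r0, #62 → r4=0xce
body[2] sub  r6, r3, r6 → r6=0xa0
body[3] mov  r3, #0x7c → r3=0x7c
body[4] add  r2, r2, r4 → r2=0xb9
body[5] xor  r4, r3, r1 → r4=0x6f
body[6] mov  r6, #0xd6 → r6=0xd6
body[7] sub  r3, r1, #52 → r3=0xdf
epilogue: pop r6=0x57, sp=0x9a
epilogue: pop r4=0x71, sp=0x9b
epilogue: pop r2=0xeb, sp=0x9c
prologue pushed ['r2', 'r4', 'r6'] at ['0x9b', '0x9a', '0x99']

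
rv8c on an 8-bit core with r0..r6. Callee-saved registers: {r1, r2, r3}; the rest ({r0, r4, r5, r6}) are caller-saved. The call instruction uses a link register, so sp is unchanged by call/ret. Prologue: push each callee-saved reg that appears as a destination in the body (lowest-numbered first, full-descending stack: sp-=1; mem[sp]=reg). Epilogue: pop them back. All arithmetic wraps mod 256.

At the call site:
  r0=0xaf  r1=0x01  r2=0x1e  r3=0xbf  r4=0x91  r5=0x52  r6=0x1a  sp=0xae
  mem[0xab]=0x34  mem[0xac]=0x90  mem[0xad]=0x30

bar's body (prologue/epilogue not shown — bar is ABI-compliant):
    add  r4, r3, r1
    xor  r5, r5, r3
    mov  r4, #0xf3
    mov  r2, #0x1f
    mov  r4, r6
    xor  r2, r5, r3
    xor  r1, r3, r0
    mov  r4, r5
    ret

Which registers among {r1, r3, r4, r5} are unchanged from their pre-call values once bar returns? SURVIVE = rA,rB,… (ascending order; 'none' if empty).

SURVIVE = r1,r3

prologue: push r1 → mem[0xad]=0x01, sp=0xad
prologue: push r2 → mem[0xac]=0x1e, sp=0xac
body[0] add  r4, r3, r1 → r4=0xc0
body[1] xor  r5, r5, r3 → r5=0xed
body[2] mov  r4, #0xf3 → r4=0xf3
body[3] mov  r2, #0x1f → r2=0x1f
body[4] mov  r4, r6 → r4=0x1a
body[5] xor  r2, r5, r3 → r2=0x52
body[6] xor  r1, r3, r0 → r1=0x10
body[7] mov  r4, r5 → r4=0xed
epilogue: pop r2=0x1e, sp=0xad
epilogue: pop r1=0x01, sp=0xae
r1: callee-saved, written=True
r3: callee-saved, written=False
r4: caller-saved, written=True
r5: caller-saved, written=True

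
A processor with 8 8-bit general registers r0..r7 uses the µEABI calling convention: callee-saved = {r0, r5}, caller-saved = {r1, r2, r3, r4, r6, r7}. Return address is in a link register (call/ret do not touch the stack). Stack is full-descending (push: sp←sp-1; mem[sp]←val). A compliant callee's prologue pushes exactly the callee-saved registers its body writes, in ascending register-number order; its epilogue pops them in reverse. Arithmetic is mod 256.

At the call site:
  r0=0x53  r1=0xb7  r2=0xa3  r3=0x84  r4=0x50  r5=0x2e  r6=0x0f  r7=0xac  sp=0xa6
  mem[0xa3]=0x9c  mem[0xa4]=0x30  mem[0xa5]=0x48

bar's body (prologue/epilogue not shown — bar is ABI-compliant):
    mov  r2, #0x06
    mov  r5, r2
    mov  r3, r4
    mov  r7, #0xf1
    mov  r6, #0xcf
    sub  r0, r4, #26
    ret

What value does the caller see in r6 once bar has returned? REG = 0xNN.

prologue: push r0 → mem[0xa5]=0x53, sp=0xa5
prologue: push r5 → mem[0xa4]=0x2e, sp=0xa4
body[0] mov  r2, #0x06 → r2=0x06
body[1] mov  r5, r2 → r5=0x06
body[2] mov  r3, r4 → r3=0x50
body[3] mov  r7, #0xf1 → r7=0xf1
body[4] mov  r6, #0xcf → r6=0xcf
body[5] sub  r0, r4, #26 → r0=0x36
epilogue: pop r5=0x2e, sp=0xa5
epilogue: pop r0=0x53, sp=0xa6
r6 is caller-saved → body value

REG = 0xcf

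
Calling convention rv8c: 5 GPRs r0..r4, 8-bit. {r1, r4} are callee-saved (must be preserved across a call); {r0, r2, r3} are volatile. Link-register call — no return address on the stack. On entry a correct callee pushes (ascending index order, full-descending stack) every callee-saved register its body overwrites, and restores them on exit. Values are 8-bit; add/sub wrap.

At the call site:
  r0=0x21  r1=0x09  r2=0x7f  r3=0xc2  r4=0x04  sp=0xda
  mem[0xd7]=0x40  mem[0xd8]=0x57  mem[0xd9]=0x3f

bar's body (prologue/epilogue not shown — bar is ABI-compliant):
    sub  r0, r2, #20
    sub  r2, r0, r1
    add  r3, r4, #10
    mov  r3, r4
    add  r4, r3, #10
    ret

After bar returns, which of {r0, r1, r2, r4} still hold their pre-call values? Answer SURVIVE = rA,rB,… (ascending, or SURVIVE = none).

prologue: push r4 -> mem[0xd9]=0x04, sp=0xd9
body[0] sub  r0, r2, #20 -> r0=0x6b
body[1] sub  r2, r0, r1 -> r2=0x62
body[2] add  r3, r4, #10 -> r3=0x0e
body[3] mov  r3, r4 -> r3=0x04
body[4] add  r4, r3, #10 -> r4=0x0e
epilogue: pop r4=0x04, sp=0xda
r0: caller-saved, written=True
r1: callee-saved, written=False
r2: caller-saved, written=True
r4: callee-saved, written=True

SURVIVE = r1,r4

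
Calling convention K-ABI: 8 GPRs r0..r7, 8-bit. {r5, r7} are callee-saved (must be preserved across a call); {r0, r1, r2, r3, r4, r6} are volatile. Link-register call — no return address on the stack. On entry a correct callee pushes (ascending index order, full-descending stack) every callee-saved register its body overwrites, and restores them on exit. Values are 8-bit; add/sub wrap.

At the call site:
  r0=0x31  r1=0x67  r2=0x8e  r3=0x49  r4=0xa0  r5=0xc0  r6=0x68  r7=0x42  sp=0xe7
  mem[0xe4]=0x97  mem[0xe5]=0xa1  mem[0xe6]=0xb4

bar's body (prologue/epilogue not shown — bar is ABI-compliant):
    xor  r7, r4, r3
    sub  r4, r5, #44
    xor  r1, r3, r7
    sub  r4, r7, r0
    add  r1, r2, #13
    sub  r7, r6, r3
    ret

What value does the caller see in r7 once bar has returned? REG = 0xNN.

prologue: push r7 -> mem[0xe6]=0x42, sp=0xe6
body[0] xor  r7, r4, r3 -> r7=0xe9
body[1] sub  r4, r5, #44 -> r4=0x94
body[2] xor  r1, r3, r7 -> r1=0xa0
body[3] sub  r4, r7, r0 -> r4=0xb8
body[4] add  r1, r2, #13 -> r1=0x9b
body[5] sub  r7, r6, r3 -> r7=0x1f
epilogue: pop r7=0x42, sp=0xe7
r7 is callee-saved -> restored

REG = 0x42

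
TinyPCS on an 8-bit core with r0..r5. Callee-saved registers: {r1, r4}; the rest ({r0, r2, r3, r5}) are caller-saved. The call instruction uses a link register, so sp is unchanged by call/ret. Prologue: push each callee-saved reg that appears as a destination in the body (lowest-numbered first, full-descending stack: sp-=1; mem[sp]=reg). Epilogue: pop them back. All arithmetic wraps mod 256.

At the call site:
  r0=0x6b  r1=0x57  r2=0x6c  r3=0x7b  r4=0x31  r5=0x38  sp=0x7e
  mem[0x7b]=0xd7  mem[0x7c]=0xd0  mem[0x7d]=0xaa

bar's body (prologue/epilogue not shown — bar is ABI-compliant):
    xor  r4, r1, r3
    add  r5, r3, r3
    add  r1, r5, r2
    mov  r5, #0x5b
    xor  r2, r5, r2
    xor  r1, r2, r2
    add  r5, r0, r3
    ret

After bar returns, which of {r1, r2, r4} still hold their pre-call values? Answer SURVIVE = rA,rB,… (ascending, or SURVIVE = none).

prologue: push r1 → mem[0x7d]=0x57, sp=0x7d
prologue: push r4 → mem[0x7c]=0x31, sp=0x7c
body[0] xor  r4, r1, r3 → r4=0x2c
body[1] add  r5, r3, r3 → r5=0xf6
body[2] add  r1, r5, r2 → r1=0x62
body[3] mov  r5, #0x5b → r5=0x5b
body[4] xor  r2, r5, r2 → r2=0x37
body[5] xor  r1, r2, r2 → r1=0x00
body[6] add  r5, r0, r3 → r5=0xe6
epilogue: pop r4=0x31, sp=0x7d
epilogue: pop r1=0x57, sp=0x7e
r1: callee-saved, written=True
r2: caller-saved, written=True
r4: callee-saved, written=True

SURVIVE = r1,r4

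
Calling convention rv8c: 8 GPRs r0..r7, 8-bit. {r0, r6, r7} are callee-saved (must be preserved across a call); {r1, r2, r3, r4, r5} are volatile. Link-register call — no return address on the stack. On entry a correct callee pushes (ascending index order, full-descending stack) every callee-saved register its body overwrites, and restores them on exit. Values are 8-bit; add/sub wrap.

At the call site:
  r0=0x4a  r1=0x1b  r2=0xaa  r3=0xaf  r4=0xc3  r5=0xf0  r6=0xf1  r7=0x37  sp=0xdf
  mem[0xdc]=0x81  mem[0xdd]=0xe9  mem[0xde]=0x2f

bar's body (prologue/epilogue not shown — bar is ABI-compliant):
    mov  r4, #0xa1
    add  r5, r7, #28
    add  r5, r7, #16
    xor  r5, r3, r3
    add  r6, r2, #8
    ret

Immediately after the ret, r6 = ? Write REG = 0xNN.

prologue: push r6 → mem[0xde]=0xf1, sp=0xde
body[0] mov  r4, #0xa1 → r4=0xa1
body[1] add  r5, r7, #28 → r5=0x53
body[2] add  r5, r7, #16 → r5=0x47
body[3] xor  r5, r3, r3 → r5=0x00
body[4] add  r6, r2, #8 → r6=0xb2
epilogue: pop r6=0xf1, sp=0xdf
r6 is callee-saved → restored

REG = 0xf1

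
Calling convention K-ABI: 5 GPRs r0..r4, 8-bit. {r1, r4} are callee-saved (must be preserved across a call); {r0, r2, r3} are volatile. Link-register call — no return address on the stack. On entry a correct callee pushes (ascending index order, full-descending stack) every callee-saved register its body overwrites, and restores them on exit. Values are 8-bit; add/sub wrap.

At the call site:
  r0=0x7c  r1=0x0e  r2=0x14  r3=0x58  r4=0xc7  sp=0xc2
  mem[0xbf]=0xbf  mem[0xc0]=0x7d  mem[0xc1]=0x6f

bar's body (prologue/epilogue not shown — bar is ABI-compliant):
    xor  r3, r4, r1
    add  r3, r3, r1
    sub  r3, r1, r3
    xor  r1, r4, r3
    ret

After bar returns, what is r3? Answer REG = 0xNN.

REG = 0x37

prologue: push r1 → mem[0xc1]=0x0e, sp=0xc1
body[0] xor  r3, r4, r1 → r3=0xc9
body[1] add  r3, r3, r1 → r3=0xd7
body[2] sub  r3, r1, r3 → r3=0x37
body[3] xor  r1, r4, r3 → r1=0xf0
epilogue: pop r1=0x0e, sp=0xc2
r3 is caller-saved → body value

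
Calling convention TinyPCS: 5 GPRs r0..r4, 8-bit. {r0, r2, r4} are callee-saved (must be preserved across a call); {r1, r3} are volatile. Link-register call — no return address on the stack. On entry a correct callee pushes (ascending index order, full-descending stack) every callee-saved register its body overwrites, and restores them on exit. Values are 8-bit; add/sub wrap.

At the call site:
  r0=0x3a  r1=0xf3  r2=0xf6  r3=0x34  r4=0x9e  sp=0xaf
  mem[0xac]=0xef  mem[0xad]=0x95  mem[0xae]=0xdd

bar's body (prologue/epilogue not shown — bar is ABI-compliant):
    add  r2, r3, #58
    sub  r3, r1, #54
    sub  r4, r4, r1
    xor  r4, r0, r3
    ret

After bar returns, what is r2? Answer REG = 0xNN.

prologue: push r2 -> mem[0xae]=0xf6, sp=0xae
prologue: push r4 -> mem[0xad]=0x9e, sp=0xad
body[0] add  r2, r3, #58 -> r2=0x6e
body[1] sub  r3, r1, #54 -> r3=0xbd
body[2] sub  r4, r4, r1 -> r4=0xab
body[3] xor  r4, r0, r3 -> r4=0x87
epilogue: pop r4=0x9e, sp=0xae
epilogue: pop r2=0xf6, sp=0xaf
r2 is callee-saved -> restored

REG = 0xf6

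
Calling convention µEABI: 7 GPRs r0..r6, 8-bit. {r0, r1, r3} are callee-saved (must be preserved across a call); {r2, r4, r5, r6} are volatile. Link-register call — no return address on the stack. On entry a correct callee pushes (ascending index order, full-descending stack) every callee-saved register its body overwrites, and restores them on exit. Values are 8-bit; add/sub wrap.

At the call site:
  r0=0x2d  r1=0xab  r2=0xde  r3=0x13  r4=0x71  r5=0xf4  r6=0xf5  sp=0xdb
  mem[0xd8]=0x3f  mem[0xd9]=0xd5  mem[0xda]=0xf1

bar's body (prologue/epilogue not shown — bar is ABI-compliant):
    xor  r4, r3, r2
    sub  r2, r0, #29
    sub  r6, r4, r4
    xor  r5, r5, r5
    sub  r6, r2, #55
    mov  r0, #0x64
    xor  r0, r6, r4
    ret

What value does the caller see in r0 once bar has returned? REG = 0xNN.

REG = 0x2d

prologue: push r0 -> mem[0xda]=0x2d, sp=0xda
body[0] xor  r4, r3, r2 -> r4=0xcd
body[1] sub  r2, r0, #29 -> r2=0x10
body[2] sub  r6, r4, r4 -> r6=0x00
body[3] xor  r5, r5, r5 -> r5=0x00
body[4] sub  r6, r2, #55 -> r6=0xd9
body[5] mov  r0, #0x64 -> r0=0x64
body[6] xor  r0, r6, r4 -> r0=0x14
epilogue: pop r0=0x2d, sp=0xdb
r0 is callee-saved -> restored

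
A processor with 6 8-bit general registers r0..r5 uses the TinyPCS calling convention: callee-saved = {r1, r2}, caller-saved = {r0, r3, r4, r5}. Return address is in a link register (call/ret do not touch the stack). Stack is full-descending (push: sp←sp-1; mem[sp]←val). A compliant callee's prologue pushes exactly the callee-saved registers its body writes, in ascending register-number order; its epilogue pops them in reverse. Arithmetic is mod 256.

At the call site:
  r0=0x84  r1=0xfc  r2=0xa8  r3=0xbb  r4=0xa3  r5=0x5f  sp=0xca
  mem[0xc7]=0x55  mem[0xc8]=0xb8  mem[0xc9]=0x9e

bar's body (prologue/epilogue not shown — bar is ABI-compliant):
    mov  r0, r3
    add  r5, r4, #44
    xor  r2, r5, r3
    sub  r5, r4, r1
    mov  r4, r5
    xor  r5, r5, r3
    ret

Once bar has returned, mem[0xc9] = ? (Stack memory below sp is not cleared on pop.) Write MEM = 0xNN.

prologue: push r2 -> mem[0xc9]=0xa8, sp=0xc9
body[0] mov  r0, r3 -> r0=0xbb
body[1] add  r5, r4, #44 -> r5=0xcf
body[2] xor  r2, r5, r3 -> r2=0x74
body[3] sub  r5, r4, r1 -> r5=0xa7
body[4] mov  r4, r5 -> r4=0xa7
body[5] xor  r5, r5, r3 -> r5=0x1c
epilogue: pop r2=0xa8, sp=0xca
prologue pushed ['r2'] at ['0xc9']

MEM = 0xa8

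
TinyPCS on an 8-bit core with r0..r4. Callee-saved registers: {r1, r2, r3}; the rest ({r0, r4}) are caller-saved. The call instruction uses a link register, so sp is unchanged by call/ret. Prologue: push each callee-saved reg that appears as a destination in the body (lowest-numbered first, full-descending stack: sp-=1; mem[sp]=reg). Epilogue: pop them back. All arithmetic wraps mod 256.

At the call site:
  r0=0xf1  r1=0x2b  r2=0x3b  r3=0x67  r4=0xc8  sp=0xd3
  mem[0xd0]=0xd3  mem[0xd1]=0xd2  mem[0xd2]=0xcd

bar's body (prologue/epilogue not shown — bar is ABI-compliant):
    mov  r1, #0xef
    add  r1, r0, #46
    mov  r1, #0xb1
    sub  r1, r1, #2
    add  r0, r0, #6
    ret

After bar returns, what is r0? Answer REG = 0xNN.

REG = 0xf7

prologue: push r1 -> mem[0xd2]=0x2b, sp=0xd2
body[0] mov  r1, #0xef -> r1=0xef
body[1] add  r1, r0, #46 -> r1=0x1f
body[2] mov  r1, #0xb1 -> r1=0xb1
body[3] sub  r1, r1, #2 -> r1=0xaf
body[4] add  r0, r0, #6 -> r0=0xf7
epilogue: pop r1=0x2b, sp=0xd3
r0 is caller-saved -> body value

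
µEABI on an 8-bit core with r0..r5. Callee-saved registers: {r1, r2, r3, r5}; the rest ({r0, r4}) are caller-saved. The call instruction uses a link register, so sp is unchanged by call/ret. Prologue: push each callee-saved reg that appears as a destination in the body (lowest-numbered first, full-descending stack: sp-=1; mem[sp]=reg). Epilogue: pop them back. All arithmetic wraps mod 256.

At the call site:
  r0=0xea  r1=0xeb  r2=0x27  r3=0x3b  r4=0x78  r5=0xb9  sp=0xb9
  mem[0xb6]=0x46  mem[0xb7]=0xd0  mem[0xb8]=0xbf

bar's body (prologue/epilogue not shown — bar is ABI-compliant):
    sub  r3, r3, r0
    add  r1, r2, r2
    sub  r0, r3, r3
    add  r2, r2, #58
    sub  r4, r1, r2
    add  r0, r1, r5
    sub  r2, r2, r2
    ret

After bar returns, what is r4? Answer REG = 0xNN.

prologue: push r1 → mem[0xb8]=0xeb, sp=0xb8
prologue: push r2 → mem[0xb7]=0x27, sp=0xb7
prologue: push r3 → mem[0xb6]=0x3b, sp=0xb6
body[0] sub  r3, r3, r0 → r3=0x51
body[1] add  r1, r2, r2 → r1=0x4e
body[2] sub  r0, r3, r3 → r0=0x00
body[3] add  r2, r2, #58 → r2=0x61
body[4] sub  r4, r1, r2 → r4=0xed
body[5] add  r0, r1, r5 → r0=0x07
body[6] sub  r2, r2, r2 → r2=0x00
epilogue: pop r3=0x3b, sp=0xb7
epilogue: pop r2=0x27, sp=0xb8
epilogue: pop r1=0xeb, sp=0xb9
r4 is caller-saved → body value

REG = 0xed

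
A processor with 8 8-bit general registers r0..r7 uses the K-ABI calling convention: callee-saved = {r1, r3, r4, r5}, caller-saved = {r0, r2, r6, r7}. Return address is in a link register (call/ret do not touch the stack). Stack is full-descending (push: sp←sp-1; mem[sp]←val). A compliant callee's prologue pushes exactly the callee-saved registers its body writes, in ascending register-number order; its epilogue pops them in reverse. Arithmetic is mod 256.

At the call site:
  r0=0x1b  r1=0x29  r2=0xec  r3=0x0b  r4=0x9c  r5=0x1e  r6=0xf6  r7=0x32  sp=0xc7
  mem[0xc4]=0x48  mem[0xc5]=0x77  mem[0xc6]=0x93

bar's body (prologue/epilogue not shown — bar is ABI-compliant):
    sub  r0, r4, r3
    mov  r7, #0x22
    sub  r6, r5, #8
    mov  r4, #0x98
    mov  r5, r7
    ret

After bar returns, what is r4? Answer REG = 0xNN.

REG = 0x9c

prologue: push r4 → mem[0xc6]=0x9c, sp=0xc6
prologue: push r5 → mem[0xc5]=0x1e, sp=0xc5
body[0] sub  r0, r4, r3 → r0=0x91
body[1] mov  r7, #0x22 → r7=0x22
body[2] sub  r6, r5, #8 → r6=0x16
body[3] mov  r4, #0x98 → r4=0x98
body[4] mov  r5, r7 → r5=0x22
epilogue: pop r5=0x1e, sp=0xc6
epilogue: pop r4=0x9c, sp=0xc7
r4 is callee-saved → restored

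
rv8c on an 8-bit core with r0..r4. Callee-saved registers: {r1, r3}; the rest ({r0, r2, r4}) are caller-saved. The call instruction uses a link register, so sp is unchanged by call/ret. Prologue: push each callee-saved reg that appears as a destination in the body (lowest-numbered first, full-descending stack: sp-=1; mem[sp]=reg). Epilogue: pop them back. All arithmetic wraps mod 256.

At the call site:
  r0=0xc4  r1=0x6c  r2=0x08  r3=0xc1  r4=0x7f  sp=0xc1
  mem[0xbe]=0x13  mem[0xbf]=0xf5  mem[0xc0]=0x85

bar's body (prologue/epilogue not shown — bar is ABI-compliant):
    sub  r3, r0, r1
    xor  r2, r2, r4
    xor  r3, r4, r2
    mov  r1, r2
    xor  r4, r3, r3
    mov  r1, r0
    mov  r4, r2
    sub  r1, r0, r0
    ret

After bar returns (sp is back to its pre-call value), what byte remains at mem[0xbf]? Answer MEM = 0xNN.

MEM = 0xc1

prologue: push r1 → mem[0xc0]=0x6c, sp=0xc0
prologue: push r3 → mem[0xbf]=0xc1, sp=0xbf
body[0] sub  r3, r0, r1 → r3=0x58
body[1] xor  r2, r2, r4 → r2=0x77
body[2] xor  r3, r4, r2 → r3=0x08
body[3] mov  r1, r2 → r1=0x77
body[4] xor  r4, r3, r3 → r4=0x00
body[5] mov  r1, r0 → r1=0xc4
body[6] mov  r4, r2 → r4=0x77
body[7] sub  r1, r0, r0 → r1=0x00
epilogue: pop r3=0xc1, sp=0xc0
epilogue: pop r1=0x6c, sp=0xc1
prologue pushed ['r1', 'r3'] at ['0xc0', '0xbf']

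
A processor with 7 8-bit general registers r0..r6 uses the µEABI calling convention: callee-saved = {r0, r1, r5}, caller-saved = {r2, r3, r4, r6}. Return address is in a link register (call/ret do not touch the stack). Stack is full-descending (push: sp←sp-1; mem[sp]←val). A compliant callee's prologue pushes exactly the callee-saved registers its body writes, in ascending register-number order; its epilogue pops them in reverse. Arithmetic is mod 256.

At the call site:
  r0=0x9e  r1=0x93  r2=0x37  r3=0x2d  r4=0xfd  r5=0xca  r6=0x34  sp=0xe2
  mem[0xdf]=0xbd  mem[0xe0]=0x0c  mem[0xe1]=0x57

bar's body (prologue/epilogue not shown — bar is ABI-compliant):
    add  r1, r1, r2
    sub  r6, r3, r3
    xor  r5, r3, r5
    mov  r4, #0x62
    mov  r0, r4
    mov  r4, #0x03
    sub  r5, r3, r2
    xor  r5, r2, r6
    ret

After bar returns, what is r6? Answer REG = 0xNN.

REG = 0x00

prologue: push r0 → mem[0xe1]=0x9e, sp=0xe1
prologue: push r1 → mem[0xe0]=0x93, sp=0xe0
prologue: push r5 → mem[0xdf]=0xca, sp=0xdf
body[0] add  r1, r1, r2 → r1=0xca
body[1] sub  r6, r3, r3 → r6=0x00
body[2] xor  r5, r3, r5 → r5=0xe7
body[3] mov  r4, #0x62 → r4=0x62
body[4] mov  r0, r4 → r0=0x62
body[5] mov  r4, #0x03 → r4=0x03
body[6] sub  r5, r3, r2 → r5=0xf6
body[7] xor  r5, r2, r6 → r5=0x37
epilogue: pop r5=0xca, sp=0xe0
epilogue: pop r1=0x93, sp=0xe1
epilogue: pop r0=0x9e, sp=0xe2
r6 is caller-saved → body value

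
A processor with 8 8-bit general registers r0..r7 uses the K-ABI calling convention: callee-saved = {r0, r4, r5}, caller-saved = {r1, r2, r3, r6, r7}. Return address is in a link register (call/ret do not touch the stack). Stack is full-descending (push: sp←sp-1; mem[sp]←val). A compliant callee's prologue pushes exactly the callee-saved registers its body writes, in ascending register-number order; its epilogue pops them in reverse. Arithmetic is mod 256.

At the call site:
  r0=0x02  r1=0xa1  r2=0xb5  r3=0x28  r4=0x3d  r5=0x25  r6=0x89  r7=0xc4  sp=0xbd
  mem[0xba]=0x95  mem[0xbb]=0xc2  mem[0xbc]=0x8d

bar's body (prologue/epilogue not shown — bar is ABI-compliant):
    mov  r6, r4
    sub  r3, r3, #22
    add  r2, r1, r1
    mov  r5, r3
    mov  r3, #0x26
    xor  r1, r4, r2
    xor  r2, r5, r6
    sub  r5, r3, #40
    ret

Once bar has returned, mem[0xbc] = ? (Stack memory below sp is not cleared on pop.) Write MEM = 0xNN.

prologue: push r5 → mem[0xbc]=0x25, sp=0xbc
body[0] mov  r6, r4 → r6=0x3d
body[1] sub  r3, r3, #22 → r3=0x12
body[2] add  r2, r1, r1 → r2=0x42
body[3] mov  r5, r3 → r5=0x12
body[4] mov  r3, #0x26 → r3=0x26
body[5] xor  r1, r4, r2 → r1=0x7f
body[6] xor  r2, r5, r6 → r2=0x2f
body[7] sub  r5, r3, #40 → r5=0xfe
epilogue: pop r5=0x25, sp=0xbd
prologue pushed ['r5'] at ['0xbc']

MEM = 0x25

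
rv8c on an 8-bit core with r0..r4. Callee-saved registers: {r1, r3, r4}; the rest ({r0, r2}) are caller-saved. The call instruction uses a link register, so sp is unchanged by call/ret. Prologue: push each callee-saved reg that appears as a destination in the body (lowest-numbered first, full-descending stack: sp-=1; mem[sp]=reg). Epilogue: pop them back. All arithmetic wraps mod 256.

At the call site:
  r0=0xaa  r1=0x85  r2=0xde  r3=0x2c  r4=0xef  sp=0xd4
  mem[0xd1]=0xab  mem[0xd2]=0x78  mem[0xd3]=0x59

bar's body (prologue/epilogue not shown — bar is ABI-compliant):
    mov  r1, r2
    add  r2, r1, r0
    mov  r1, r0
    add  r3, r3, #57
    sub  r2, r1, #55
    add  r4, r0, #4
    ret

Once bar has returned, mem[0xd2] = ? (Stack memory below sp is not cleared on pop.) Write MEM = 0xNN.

prologue: push r1 → mem[0xd3]=0x85, sp=0xd3
prologue: push r3 → mem[0xd2]=0x2c, sp=0xd2
prologue: push r4 → mem[0xd1]=0xef, sp=0xd1
body[0] mov  r1, r2 → r1=0xde
body[1] add  r2, r1, r0 → r2=0x88
body[2] mov  r1, r0 → r1=0xaa
body[3] add  r3, r3, #57 → r3=0x65
body[4] sub  r2, r1, #55 → r2=0x73
body[5] add  r4, r0, #4 → r4=0xae
epilogue: pop r4=0xef, sp=0xd2
epilogue: pop r3=0x2c, sp=0xd3
epilogue: pop r1=0x85, sp=0xd4
prologue pushed ['r1', 'r3', 'r4'] at ['0xd3', '0xd2', '0xd1']

MEM = 0x2c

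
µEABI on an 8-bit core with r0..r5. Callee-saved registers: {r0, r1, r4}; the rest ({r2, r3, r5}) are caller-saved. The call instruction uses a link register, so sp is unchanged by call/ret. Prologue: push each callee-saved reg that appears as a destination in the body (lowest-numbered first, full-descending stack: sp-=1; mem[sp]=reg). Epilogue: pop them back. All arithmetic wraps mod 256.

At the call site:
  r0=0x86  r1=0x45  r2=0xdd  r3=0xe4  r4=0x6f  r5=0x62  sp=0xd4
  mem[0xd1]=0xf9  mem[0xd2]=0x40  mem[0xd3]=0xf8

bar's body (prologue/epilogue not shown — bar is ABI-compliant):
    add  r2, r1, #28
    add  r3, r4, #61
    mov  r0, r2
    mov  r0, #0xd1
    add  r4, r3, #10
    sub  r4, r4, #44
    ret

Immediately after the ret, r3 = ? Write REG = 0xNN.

prologue: push r0 → mem[0xd3]=0x86, sp=0xd3
prologue: push r4 → mem[0xd2]=0x6f, sp=0xd2
body[0] add  r2, r1, #28 → r2=0x61
body[1] add  r3, r4, #61 → r3=0xac
body[2] mov  r0, r2 → r0=0x61
body[3] mov  r0, #0xd1 → r0=0xd1
body[4] add  r4, r3, #10 → r4=0xb6
body[5] sub  r4, r4, #44 → r4=0x8a
epilogue: pop r4=0x6f, sp=0xd3
epilogue: pop r0=0x86, sp=0xd4
r3 is caller-saved → body value

REG = 0xac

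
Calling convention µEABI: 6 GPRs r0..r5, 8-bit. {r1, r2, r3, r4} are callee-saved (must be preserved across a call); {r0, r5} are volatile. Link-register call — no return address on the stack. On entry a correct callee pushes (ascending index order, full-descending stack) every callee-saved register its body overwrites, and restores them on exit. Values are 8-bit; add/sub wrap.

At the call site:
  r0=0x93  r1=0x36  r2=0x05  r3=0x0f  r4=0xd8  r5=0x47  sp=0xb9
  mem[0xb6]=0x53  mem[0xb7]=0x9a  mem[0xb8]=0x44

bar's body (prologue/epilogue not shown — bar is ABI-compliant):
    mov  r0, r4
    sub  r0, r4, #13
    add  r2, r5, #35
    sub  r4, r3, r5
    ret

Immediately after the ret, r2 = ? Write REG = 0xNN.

prologue: push r2 -> mem[0xb8]=0x05, sp=0xb8
prologue: push r4 -> mem[0xb7]=0xd8, sp=0xb7
body[0] mov  r0, r4 -> r0=0xd8
body[1] sub  r0, r4, #13 -> r0=0xcb
body[2] add  r2, r5, #35 -> r2=0x6a
body[3] sub  r4, r3, r5 -> r4=0xc8
epilogue: pop r4=0xd8, sp=0xb8
epilogue: pop r2=0x05, sp=0xb9
r2 is callee-saved -> restored

REG = 0x05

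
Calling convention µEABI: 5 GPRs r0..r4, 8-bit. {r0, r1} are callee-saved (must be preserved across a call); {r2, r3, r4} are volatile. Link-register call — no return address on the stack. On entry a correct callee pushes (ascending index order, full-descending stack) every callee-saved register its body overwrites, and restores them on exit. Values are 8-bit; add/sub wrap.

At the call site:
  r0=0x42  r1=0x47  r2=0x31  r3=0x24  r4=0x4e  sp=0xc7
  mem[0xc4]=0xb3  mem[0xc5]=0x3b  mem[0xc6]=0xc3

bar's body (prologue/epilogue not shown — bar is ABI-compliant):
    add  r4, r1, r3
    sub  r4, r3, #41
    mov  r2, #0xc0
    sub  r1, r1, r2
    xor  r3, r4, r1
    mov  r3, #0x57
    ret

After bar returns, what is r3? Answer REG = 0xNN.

REG = 0x57

prologue: push r1 -> mem[0xc6]=0x47, sp=0xc6
body[0] add  r4, r1, r3 -> r4=0x6b
body[1] sub  r4, r3, #41 -> r4=0xfb
body[2] mov  r2, #0xc0 -> r2=0xc0
body[3] sub  r1, r1, r2 -> r1=0x87
body[4] xor  r3, r4, r1 -> r3=0x7c
body[5] mov  r3, #0x57 -> r3=0x57
epilogue: pop r1=0x47, sp=0xc7
r3 is caller-saved -> body value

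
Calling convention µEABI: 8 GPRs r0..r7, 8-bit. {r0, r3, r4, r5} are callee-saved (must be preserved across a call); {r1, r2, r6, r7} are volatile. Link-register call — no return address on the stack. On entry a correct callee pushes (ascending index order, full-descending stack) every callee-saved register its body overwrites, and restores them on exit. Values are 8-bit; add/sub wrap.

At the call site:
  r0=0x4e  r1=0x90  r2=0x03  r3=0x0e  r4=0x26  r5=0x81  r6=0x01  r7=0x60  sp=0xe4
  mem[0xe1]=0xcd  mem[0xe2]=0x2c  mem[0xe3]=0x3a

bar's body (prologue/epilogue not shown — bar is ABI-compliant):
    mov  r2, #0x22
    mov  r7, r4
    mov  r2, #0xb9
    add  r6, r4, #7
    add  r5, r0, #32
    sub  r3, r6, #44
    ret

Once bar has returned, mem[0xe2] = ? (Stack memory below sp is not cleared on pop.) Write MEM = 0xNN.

prologue: push r3 -> mem[0xe3]=0x0e, sp=0xe3
prologue: push r5 -> mem[0xe2]=0x81, sp=0xe2
body[0] mov  r2, #0x22 -> r2=0x22
body[1] mov  r7, r4 -> r7=0x26
body[2] mov  r2, #0xb9 -> r2=0xb9
body[3] add  r6, r4, #7 -> r6=0x2d
body[4] add  r5, r0, #32 -> r5=0x6e
body[5] sub  r3, r6, #44 -> r3=0x01
epilogue: pop r5=0x81, sp=0xe3
epilogue: pop r3=0x0e, sp=0xe4
prologue pushed ['r3', 'r5'] at ['0xe3', '0xe2']

MEM = 0x81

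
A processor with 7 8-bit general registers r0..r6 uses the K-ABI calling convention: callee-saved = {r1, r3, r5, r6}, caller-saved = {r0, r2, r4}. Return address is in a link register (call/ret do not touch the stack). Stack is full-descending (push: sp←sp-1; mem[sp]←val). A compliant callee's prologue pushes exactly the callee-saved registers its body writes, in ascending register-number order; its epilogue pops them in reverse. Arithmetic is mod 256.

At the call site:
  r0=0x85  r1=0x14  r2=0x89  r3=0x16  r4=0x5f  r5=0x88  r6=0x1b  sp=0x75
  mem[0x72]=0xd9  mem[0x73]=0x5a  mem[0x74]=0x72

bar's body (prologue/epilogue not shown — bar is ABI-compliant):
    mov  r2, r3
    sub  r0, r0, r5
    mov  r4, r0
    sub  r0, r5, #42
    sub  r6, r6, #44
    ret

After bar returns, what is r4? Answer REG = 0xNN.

REG = 0xfd

prologue: push r6 -> mem[0x74]=0x1b, sp=0x74
body[0] mov  r2, r3 -> r2=0x16
body[1] sub  r0, r0, r5 -> r0=0xfd
body[2] mov  r4, r0 -> r4=0xfd
body[3] sub  r0, r5, #42 -> r0=0x5e
body[4] sub  r6, r6, #44 -> r6=0xef
epilogue: pop r6=0x1b, sp=0x75
r4 is caller-saved -> body value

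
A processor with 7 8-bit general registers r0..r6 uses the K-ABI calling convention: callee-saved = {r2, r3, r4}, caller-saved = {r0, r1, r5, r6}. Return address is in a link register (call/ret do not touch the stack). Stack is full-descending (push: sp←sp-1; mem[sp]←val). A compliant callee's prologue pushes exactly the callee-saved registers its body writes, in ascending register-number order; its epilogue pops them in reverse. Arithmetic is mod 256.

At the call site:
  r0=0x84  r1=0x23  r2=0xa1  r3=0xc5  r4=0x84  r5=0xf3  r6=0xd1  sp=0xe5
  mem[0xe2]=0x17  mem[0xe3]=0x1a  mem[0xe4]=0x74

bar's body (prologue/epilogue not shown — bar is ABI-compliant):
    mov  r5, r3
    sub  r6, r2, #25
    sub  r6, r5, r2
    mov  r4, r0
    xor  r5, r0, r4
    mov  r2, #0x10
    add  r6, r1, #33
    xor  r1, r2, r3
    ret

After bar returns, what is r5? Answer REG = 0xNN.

REG = 0x00

prologue: push r2 → mem[0xe4]=0xa1, sp=0xe4
prologue: push r4 → mem[0xe3]=0x84, sp=0xe3
body[0] mov  r5, r3 → r5=0xc5
body[1] sub  r6, r2, #25 → r6=0x88
body[2] sub  r6, r5, r2 → r6=0x24
body[3] mov  r4, r0 → r4=0x84
body[4] xor  r5, r0, r4 → r5=0x00
body[5] mov  r2, #0x10 → r2=0x10
body[6] add  r6, r1, #33 → r6=0x44
body[7] xor  r1, r2, r3 → r1=0xd5
epilogue: pop r4=0x84, sp=0xe4
epilogue: pop r2=0xa1, sp=0xe5
r5 is caller-saved → body value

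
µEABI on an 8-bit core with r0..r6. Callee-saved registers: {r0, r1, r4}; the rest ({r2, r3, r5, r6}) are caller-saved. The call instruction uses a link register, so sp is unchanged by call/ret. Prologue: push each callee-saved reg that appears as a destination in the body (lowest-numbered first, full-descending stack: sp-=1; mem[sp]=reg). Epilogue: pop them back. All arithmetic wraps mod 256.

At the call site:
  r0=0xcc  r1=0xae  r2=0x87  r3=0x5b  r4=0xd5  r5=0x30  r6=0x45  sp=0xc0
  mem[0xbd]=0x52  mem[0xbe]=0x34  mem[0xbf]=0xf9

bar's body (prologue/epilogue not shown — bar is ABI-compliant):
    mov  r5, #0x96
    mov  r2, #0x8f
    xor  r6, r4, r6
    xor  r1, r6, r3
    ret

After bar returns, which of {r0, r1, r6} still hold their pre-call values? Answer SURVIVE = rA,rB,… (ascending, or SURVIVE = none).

prologue: push r1 -> mem[0xbf]=0xae, sp=0xbf
body[0] mov  r5, #0x96 -> r5=0x96
body[1] mov  r2, #0x8f -> r2=0x8f
body[2] xor  r6, r4, r6 -> r6=0x90
body[3] xor  r1, r6, r3 -> r1=0xcb
epilogue: pop r1=0xae, sp=0xc0
r0: callee-saved, written=False
r1: callee-saved, written=True
r6: caller-saved, written=True

SURVIVE = r0,r1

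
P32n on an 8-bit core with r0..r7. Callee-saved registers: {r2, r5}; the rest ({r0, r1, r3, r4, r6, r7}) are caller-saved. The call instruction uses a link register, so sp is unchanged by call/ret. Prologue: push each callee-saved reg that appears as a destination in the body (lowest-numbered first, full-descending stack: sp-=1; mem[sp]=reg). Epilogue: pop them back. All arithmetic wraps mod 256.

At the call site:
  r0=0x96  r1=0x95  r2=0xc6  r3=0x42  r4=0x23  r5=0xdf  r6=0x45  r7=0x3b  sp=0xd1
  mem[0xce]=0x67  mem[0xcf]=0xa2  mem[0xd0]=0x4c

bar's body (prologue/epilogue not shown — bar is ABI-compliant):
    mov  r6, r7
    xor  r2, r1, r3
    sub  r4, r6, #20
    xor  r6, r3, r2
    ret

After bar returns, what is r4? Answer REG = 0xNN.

REG = 0x27

prologue: push r2 -> mem[0xd0]=0xc6, sp=0xd0
body[0] mov  r6, r7 -> r6=0x3b
body[1] xor  r2, r1, r3 -> r2=0xd7
body[2] sub  r4, r6, #20 -> r4=0x27
body[3] xor  r6, r3, r2 -> r6=0x95
epilogue: pop r2=0xc6, sp=0xd1
r4 is caller-saved -> body value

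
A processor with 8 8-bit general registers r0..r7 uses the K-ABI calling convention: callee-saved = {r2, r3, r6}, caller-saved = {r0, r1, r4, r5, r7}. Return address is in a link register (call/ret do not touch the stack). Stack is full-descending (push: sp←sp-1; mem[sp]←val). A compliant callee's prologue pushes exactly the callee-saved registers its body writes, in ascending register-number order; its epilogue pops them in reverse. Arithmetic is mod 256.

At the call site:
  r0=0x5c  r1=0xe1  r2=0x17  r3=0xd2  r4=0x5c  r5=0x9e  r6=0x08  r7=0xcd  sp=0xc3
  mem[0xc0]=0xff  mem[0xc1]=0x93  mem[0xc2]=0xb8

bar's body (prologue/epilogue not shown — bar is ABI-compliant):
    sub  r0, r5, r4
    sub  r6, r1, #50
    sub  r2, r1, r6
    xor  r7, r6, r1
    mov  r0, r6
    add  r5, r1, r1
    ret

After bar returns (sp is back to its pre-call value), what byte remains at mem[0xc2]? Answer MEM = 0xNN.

prologue: push r2 -> mem[0xc2]=0x17, sp=0xc2
prologue: push r6 -> mem[0xc1]=0x08, sp=0xc1
body[0] sub  r0, r5, r4 -> r0=0x42
body[1] sub  r6, r1, #50 -> r6=0xaf
body[2] sub  r2, r1, r6 -> r2=0x32
body[3] xor  r7, r6, r1 -> r7=0x4e
body[4] mov  r0, r6 -> r0=0xaf
body[5] add  r5, r1, r1 -> r5=0xc2
epilogue: pop r6=0x08, sp=0xc2
epilogue: pop r2=0x17, sp=0xc3
prologue pushed ['r2', 'r6'] at ['0xc2', '0xc1']

MEM = 0x17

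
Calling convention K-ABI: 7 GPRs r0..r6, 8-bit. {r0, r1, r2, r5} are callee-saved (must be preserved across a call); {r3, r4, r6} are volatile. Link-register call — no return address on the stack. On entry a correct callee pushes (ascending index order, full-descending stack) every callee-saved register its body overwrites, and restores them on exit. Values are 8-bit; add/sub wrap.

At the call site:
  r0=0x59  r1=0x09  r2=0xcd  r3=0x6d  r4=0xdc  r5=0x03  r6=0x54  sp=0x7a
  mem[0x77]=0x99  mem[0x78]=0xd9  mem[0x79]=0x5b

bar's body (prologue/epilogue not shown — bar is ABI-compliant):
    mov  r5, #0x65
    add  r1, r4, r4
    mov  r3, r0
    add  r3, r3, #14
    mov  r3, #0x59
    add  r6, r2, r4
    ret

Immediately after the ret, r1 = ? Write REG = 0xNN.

prologue: push r1 -> mem[0x79]=0x09, sp=0x79
prologue: push r5 -> mem[0x78]=0x03, sp=0x78
body[0] mov  r5, #0x65 -> r5=0x65
body[1] add  r1, r4, r4 -> r1=0xb8
body[2] mov  r3, r0 -> r3=0x59
body[3] add  r3, r3, #14 -> r3=0x67
body[4] mov  r3, #0x59 -> r3=0x59
body[5] add  r6, r2, r4 -> r6=0xa9
epilogue: pop r5=0x03, sp=0x79
epilogue: pop r1=0x09, sp=0x7a
r1 is callee-saved -> restored

REG = 0x09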